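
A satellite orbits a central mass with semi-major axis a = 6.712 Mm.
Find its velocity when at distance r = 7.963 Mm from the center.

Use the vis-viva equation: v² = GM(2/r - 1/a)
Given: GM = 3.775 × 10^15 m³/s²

Convert to SI: a = 6.712 Mm = 6.712e+06 m; r = 7.963 Mm = 7.963e+06 m.
Vis-viva: v = √(GM · (2/r − 1/a)).
2/r − 1/a = 2/7.963e+06 − 1/6.712e+06 = 1.02175e-07 m⁻¹.
v = √(3.775e+15 · 1.02175e-07) m/s ≈ 1.964e+04 m/s = 19.64 km/s.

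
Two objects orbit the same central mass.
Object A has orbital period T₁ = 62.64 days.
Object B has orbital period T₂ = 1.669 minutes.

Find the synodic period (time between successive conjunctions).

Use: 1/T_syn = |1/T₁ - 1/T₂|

Convert to SI: T₁ = 62.64 days = 5.4121e+06 s; T₂ = 1.669 minutes = 100.14 s.
T_syn = |T₁ · T₂ / (T₁ − T₂)|.
T_syn = |5.4121e+06 · 100.14 / (5.4121e+06 − 100.14)| s ≈ 100.1 s = 1.669 minutes.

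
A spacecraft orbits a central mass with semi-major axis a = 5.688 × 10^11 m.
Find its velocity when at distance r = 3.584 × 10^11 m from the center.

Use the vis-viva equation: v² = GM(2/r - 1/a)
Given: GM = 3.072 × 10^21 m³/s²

Vis-viva: v = √(GM · (2/r − 1/a)).
2/r − 1/a = 2/3.584e+11 − 1/5.688e+11 = 3.82227e-12 m⁻¹.
v = √(3.072e+21 · 3.82227e-12) m/s ≈ 1.084e+05 m/s = 108.4 km/s.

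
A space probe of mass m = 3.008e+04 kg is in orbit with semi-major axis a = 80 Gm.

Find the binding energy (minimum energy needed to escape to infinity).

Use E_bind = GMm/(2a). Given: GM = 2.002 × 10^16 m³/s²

Convert to SI: a = 80 Gm = 8e+10 m.
Total orbital energy is E = −GMm/(2a); binding energy is E_bind = −E = GMm/(2a).
E_bind = 2.002e+16 · 3.008e+04 / (2 · 8e+10) J ≈ 3.764e+09 J = 3.764 GJ.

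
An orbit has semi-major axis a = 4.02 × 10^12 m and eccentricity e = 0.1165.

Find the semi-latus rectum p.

p = a (1 − e²).
p = 4.02e+12 · (1 − (0.1165)²) = 4.02e+12 · 0.986428 ≈ 3.965e+12 m = 3.965 × 10^12 m.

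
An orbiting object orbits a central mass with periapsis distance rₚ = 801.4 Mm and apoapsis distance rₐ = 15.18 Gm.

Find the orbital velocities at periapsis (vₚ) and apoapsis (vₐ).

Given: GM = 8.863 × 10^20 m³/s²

Convert to SI: rₚ = 801.4 Mm = 8.014e+08 m; rₐ = 15.18 Gm = 1.518e+10 m.
Use the vis-viva equation v² = GM(2/r − 1/a) with a = (rₚ + rₐ)/2 = (8.014e+08 + 1.518e+10)/2 = 7.9907e+09 m.
vₚ = √(GM · (2/rₚ − 1/a)) = √(8.863e+20 · (2/8.014e+08 − 1/7.9907e+09)) m/s ≈ 1.449e+06 m/s = 1449 km/s.
vₐ = √(GM · (2/rₐ − 1/a)) = √(8.863e+20 · (2/1.518e+10 − 1/7.9907e+09)) m/s ≈ 7.652e+04 m/s = 76.52 km/s.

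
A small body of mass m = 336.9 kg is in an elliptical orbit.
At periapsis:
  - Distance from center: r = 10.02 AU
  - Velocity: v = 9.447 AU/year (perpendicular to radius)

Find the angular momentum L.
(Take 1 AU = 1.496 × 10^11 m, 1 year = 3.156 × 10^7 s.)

Convert to SI: r = 10.02 AU = 1.49899e+12 m; v = 9.447 AU/year = 44780.5 m/s.
Since v is perpendicular to r, L = m · v · r.
L = 336.9 · 44780.5 · 1.49899e+12 kg·m²/s ≈ 2.261e+19 kg·m²/s.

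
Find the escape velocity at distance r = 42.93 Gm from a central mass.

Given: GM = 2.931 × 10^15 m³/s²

Convert to SI: r = 42.93 Gm = 4.293e+10 m.
Escape velocity comes from setting total energy to zero: ½v² − GM/r = 0 ⇒ v_esc = √(2GM / r).
v_esc = √(2 · 2.931e+15 / 4.293e+10) m/s ≈ 369.5 m/s = 369.5 m/s.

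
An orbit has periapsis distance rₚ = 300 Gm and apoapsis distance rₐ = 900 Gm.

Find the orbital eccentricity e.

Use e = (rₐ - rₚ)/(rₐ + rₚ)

Convert to SI: rₚ = 300 Gm = 3e+11 m; rₐ = 900 Gm = 9e+11 m.
e = (rₐ − rₚ) / (rₐ + rₚ).
e = (9e+11 − 3e+11) / (9e+11 + 3e+11) = 6e+11 / 1.2e+12 ≈ 0.5.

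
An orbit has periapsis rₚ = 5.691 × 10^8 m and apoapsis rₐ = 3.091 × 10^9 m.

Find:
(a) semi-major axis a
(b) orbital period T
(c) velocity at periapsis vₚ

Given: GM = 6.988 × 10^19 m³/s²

(a) a = (rₚ + rₐ)/2 = (5.691e+08 + 3.091e+09)/2 ≈ 1.83e+09 m
(b) With a = (rₚ + rₐ)/2 = 1.83005e+09 m, T = 2π √(a³/GM) = 2π √((1.83005e+09)³/6.988e+19) s ≈ 5.884e+04 s
(c) With a = (rₚ + rₐ)/2 = 1.83005e+09 m, vₚ = √(GM (2/rₚ − 1/a)) = √(6.988e+19 · (2/5.691e+08 − 1/1.83005e+09)) m/s ≈ 4.554e+05 m/s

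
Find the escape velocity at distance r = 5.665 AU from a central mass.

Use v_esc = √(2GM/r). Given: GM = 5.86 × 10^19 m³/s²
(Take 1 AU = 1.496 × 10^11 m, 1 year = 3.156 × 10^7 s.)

Convert to SI: r = 5.665 AU = 8.47484e+11 m.
Escape velocity comes from setting total energy to zero: ½v² − GM/r = 0 ⇒ v_esc = √(2GM / r).
v_esc = √(2 · 5.86e+19 / 8.47484e+11) m/s ≈ 1.176e+04 m/s = 2.481 AU/year.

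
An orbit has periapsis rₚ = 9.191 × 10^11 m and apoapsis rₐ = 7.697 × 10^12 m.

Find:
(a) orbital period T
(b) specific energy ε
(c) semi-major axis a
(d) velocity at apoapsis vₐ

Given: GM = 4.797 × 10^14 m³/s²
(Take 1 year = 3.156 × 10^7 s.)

(a) With a = (rₚ + rₐ)/2 = 4.30805e+12 m, T = 2π √(a³/GM) = 2π √((4.30805e+12)³/4.797e+14) s ≈ 2.565e+12 s
(b) With a = (rₚ + rₐ)/2 = 4.30805e+12 m, ε = −GM/(2a) = −4.797e+14/(2 · 4.30805e+12) J/kg ≈ -55.67 J/kg
(c) a = (rₚ + rₐ)/2 = (9.191e+11 + 7.697e+12)/2 ≈ 4.308e+12 m
(d) With a = (rₚ + rₐ)/2 = 4.30805e+12 m, vₐ = √(GM (2/rₐ − 1/a)) = √(4.797e+14 · (2/7.697e+12 − 1/4.30805e+12)) m/s ≈ 3.646 m/s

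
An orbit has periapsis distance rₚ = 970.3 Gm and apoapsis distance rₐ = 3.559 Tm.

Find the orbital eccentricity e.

Convert to SI: rₚ = 970.3 Gm = 9.703e+11 m; rₐ = 3.559 Tm = 3.559e+12 m.
e = (rₐ − rₚ) / (rₐ + rₚ).
e = (3.559e+12 − 9.703e+11) / (3.559e+12 + 9.703e+11) = 2.5887e+12 / 4.5293e+12 ≈ 0.5715.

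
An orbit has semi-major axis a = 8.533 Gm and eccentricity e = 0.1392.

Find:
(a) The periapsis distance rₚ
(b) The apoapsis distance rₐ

Convert to SI: a = 8.533 Gm = 8.533e+09 m.
(a) rₚ = a(1 − e) = 8.533e+09 · (1 − 0.1392) = 8.533e+09 · 0.8608 ≈ 7.345e+09 m = 7.345 Gm.
(b) rₐ = a(1 + e) = 8.533e+09 · (1 + 0.1392) = 8.533e+09 · 1.1392 ≈ 9.721e+09 m = 9.721 Gm.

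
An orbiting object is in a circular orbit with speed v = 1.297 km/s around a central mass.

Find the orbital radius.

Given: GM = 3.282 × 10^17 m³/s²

Convert to SI: v = 1.297 km/s = 1297 m/s.
For a circular orbit, v² = GM / r, so r = GM / v².
r = 3.282e+17 / (1297)² m ≈ 1.951e+11 m = 1.951 × 10^11 m.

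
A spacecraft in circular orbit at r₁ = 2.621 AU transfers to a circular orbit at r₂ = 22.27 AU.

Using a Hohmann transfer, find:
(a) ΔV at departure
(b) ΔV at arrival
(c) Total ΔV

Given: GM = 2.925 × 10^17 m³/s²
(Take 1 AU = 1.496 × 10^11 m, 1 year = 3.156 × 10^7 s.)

Convert to SI: r₁ = 2.621 AU = 3.92102e+11 m; r₂ = 22.27 AU = 3.33159e+12 m.
Transfer semi-major axis: a_t = (r₁ + r₂)/2 = (3.92102e+11 + 3.33159e+12)/2 = 1.86185e+12 m.
Circular speeds: v₁ = √(GM/r₁) = 863.701 m/s, v₂ = √(GM/r₂) = 296.304 m/s.
Transfer speeds (vis-viva v² = GM(2/r − 1/a_t)): v₁ᵗ = 1155.36 m/s, v₂ᵗ = 135.977 m/s.
(a) ΔV₁ = |v₁ᵗ − v₁| ≈ 291.7 m/s = 0.06153 AU/year.
(b) ΔV₂ = |v₂ − v₂ᵗ| ≈ 160.3 m/s = 0.03382 AU/year.
(c) ΔV_total = ΔV₁ + ΔV₂ ≈ 452 m/s = 0.09535 AU/year.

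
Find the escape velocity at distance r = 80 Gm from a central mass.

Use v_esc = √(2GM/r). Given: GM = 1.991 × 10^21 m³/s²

Convert to SI: r = 80 Gm = 8e+10 m.
Escape velocity comes from setting total energy to zero: ½v² − GM/r = 0 ⇒ v_esc = √(2GM / r).
v_esc = √(2 · 1.991e+21 / 8e+10) m/s ≈ 2.231e+05 m/s = 223.1 km/s.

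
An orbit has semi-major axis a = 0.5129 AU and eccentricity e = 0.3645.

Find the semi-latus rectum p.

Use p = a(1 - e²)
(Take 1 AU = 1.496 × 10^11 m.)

Convert to SI: a = 0.5129 AU = 7.67298e+10 m.
p = a (1 − e²).
p = 7.67298e+10 · (1 − (0.3645)²) = 7.67298e+10 · 0.86714 ≈ 6.654e+10 m = 0.4448 AU.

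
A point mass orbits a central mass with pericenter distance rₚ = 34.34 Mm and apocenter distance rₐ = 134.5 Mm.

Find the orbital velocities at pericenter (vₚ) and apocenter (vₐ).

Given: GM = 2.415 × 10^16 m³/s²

Convert to SI: rₚ = 34.34 Mm = 3.434e+07 m; rₐ = 134.5 Mm = 1.345e+08 m.
Use the vis-viva equation v² = GM(2/r − 1/a) with a = (rₚ + rₐ)/2 = (3.434e+07 + 1.345e+08)/2 = 8.442e+07 m.
vₚ = √(GM · (2/rₚ − 1/a)) = √(2.415e+16 · (2/3.434e+07 − 1/8.442e+07)) m/s ≈ 3.347e+04 m/s = 33.47 km/s.
vₐ = √(GM · (2/rₐ − 1/a)) = √(2.415e+16 · (2/1.345e+08 − 1/8.442e+07)) m/s ≈ 8546 m/s = 8.546 km/s.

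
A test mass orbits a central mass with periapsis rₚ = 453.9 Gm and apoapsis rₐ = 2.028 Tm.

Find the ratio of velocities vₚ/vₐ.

Convert to SI: rₚ = 453.9 Gm = 4.539e+11 m; rₐ = 2.028 Tm = 2.028e+12 m.
Conservation of angular momentum gives rₚvₚ = rₐvₐ, so vₚ/vₐ = rₐ/rₚ.
vₚ/vₐ = 2.028e+12 / 4.539e+11 ≈ 4.468.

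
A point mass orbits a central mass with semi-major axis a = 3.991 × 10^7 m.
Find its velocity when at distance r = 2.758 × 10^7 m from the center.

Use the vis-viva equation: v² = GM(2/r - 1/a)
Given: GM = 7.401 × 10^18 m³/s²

Vis-viva: v = √(GM · (2/r − 1/a)).
2/r − 1/a = 2/2.758e+07 − 1/3.991e+07 = 4.74599e-08 m⁻¹.
v = √(7.401e+18 · 4.74599e-08) m/s ≈ 5.927e+05 m/s = 592.7 km/s.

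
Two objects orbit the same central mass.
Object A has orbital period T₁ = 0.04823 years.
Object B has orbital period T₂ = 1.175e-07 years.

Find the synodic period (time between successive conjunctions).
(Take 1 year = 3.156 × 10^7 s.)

Convert to SI: T₁ = 0.04823 years = 1.52214e+06 s; T₂ = 1.175e-07 years = 3.7083 s.
T_syn = |T₁ · T₂ / (T₁ − T₂)|.
T_syn = |1.52214e+06 · 3.7083 / (1.52214e+06 − 3.7083)| s ≈ 3.708 s = 1.175e-07 years.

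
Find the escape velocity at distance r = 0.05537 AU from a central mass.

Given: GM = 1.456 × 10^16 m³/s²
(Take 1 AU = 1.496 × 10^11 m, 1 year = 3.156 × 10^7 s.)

Convert to SI: r = 0.05537 AU = 8.28335e+09 m.
Escape velocity comes from setting total energy to zero: ½v² − GM/r = 0 ⇒ v_esc = √(2GM / r).
v_esc = √(2 · 1.456e+16 / 8.28335e+09) m/s ≈ 1875 m/s = 0.3955 AU/year.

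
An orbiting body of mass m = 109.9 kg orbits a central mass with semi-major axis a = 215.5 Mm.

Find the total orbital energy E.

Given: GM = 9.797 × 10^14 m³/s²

Convert to SI: a = 215.5 Mm = 2.155e+08 m.
E = −GMm / (2a).
E = −9.797e+14 · 109.9 / (2 · 2.155e+08) J ≈ -2.498e+08 J = -249.8 MJ.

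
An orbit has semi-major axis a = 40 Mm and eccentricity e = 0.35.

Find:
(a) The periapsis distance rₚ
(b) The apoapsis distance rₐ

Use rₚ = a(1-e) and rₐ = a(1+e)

Convert to SI: a = 40 Mm = 4e+07 m.
(a) rₚ = a(1 − e) = 4e+07 · (1 − 0.35) = 4e+07 · 0.65 ≈ 2.6e+07 m = 26 Mm.
(b) rₐ = a(1 + e) = 4e+07 · (1 + 0.35) = 4e+07 · 1.35 ≈ 5.4e+07 m = 54 Mm.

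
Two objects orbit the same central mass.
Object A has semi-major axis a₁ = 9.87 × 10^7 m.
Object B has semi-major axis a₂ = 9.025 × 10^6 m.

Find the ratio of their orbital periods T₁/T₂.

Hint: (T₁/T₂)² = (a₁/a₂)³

From Kepler's third law, (T₁/T₂)² = (a₁/a₂)³, so T₁/T₂ = (a₁/a₂)^(3/2).
a₁/a₂ = 9.87e+07 / 9.025e+06 = 10.9363.
T₁/T₂ = (10.9363)^(3/2) ≈ 36.17.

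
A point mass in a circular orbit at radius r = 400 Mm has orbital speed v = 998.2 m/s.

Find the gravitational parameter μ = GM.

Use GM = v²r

Convert to SI: r = 400 Mm = 4e+08 m.
For a circular orbit v² = GM/r, so GM = v² · r.
GM = (998.2)² · 4e+08 m³/s² ≈ 3.986e+14 m³/s² = 3.986 × 10^14 m³/s².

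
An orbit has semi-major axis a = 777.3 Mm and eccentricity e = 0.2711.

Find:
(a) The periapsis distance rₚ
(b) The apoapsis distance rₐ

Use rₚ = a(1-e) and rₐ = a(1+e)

Convert to SI: a = 777.3 Mm = 7.773e+08 m.
(a) rₚ = a(1 − e) = 7.773e+08 · (1 − 0.2711) = 7.773e+08 · 0.7289 ≈ 5.666e+08 m = 566.6 Mm.
(b) rₐ = a(1 + e) = 7.773e+08 · (1 + 0.2711) = 7.773e+08 · 1.2711 ≈ 9.88e+08 m = 988 Mm.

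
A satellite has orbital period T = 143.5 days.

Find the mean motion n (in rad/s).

Convert to SI: T = 143.5 days = 1.23984e+07 s.
n = 2π / T.
n = 2π / 1.23984e+07 s ≈ 5.068e-07 rad/s.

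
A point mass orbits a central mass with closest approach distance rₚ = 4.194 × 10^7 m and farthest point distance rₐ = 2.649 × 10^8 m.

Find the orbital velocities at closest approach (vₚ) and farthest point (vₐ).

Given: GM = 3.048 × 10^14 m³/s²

Use the vis-viva equation v² = GM(2/r − 1/a) with a = (rₚ + rₐ)/2 = (4.194e+07 + 2.649e+08)/2 = 1.5342e+08 m.
vₚ = √(GM · (2/rₚ − 1/a)) = √(3.048e+14 · (2/4.194e+07 − 1/1.5342e+08)) m/s ≈ 3542 m/s = 3.542 km/s.
vₐ = √(GM · (2/rₐ − 1/a)) = √(3.048e+14 · (2/2.649e+08 − 1/1.5342e+08)) m/s ≈ 560.8 m/s = 560.8 m/s.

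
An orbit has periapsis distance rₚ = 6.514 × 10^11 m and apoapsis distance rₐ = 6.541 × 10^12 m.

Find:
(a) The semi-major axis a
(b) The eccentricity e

(a) a = (rₚ + rₐ) / 2 = (6.514e+11 + 6.541e+12) / 2 ≈ 3.596e+12 m = 3.596 × 10^12 m.
(b) e = (rₐ − rₚ) / (rₐ + rₚ) = (6.541e+12 − 6.514e+11) / (6.541e+12 + 6.514e+11) ≈ 0.8189.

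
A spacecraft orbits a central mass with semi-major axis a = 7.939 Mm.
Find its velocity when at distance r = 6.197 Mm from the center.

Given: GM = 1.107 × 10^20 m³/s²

Convert to SI: a = 7.939 Mm = 7.939e+06 m; r = 6.197 Mm = 6.197e+06 m.
Vis-viva: v = √(GM · (2/r − 1/a)).
2/r − 1/a = 2/6.197e+06 − 1/7.939e+06 = 1.96776e-07 m⁻¹.
v = √(1.107e+20 · 1.96776e-07) m/s ≈ 4.667e+06 m/s = 4667 km/s.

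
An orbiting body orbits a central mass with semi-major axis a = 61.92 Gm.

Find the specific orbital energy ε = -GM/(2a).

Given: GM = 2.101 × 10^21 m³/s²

Convert to SI: a = 61.92 Gm = 6.192e+10 m.
ε = −GM / (2a).
ε = −2.101e+21 / (2 · 6.192e+10) J/kg ≈ -1.697e+10 J/kg = -16.97 GJ/kg.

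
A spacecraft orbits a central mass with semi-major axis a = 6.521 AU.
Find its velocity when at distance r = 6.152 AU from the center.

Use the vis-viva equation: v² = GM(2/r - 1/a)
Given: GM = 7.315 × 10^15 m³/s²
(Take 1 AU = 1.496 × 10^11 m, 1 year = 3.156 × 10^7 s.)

Convert to SI: a = 6.521 AU = 9.75542e+11 m; r = 6.152 AU = 9.20339e+11 m.
Vis-viva: v = √(GM · (2/r − 1/a)).
2/r − 1/a = 2/9.20339e+11 − 1/9.75542e+11 = 1.14804e-12 m⁻¹.
v = √(7.315e+15 · 1.14804e-12) m/s ≈ 91.64 m/s = 0.01933 AU/year.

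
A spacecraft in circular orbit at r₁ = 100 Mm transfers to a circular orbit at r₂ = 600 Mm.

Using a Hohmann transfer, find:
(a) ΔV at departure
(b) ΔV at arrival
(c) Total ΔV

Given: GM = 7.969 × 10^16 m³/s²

Convert to SI: r₁ = 100 Mm = 1e+08 m; r₂ = 600 Mm = 6e+08 m.
Transfer semi-major axis: a_t = (r₁ + r₂)/2 = (1e+08 + 6e+08)/2 = 3.5e+08 m.
Circular speeds: v₁ = √(GM/r₁) = 28229.4 m/s, v₂ = √(GM/r₂) = 11524.6 m/s.
Transfer speeds (vis-viva v² = GM(2/r − 1/a_t)): v₁ᵗ = 36961 m/s, v₂ᵗ = 6160.16 m/s.
(a) ΔV₁ = |v₁ᵗ − v₁| ≈ 8732 m/s = 8.732 km/s.
(b) ΔV₂ = |v₂ − v₂ᵗ| ≈ 5364 m/s = 5.364 km/s.
(c) ΔV_total = ΔV₁ + ΔV₂ ≈ 1.41e+04 m/s = 14.1 km/s.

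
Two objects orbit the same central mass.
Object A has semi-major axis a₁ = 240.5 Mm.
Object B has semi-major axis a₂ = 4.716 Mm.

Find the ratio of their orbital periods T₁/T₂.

Convert to SI: a₁ = 240.5 Mm = 2.405e+08 m; a₂ = 4.716 Mm = 4.716e+06 m.
From Kepler's third law, (T₁/T₂)² = (a₁/a₂)³, so T₁/T₂ = (a₁/a₂)^(3/2).
a₁/a₂ = 2.405e+08 / 4.716e+06 = 50.9966.
T₁/T₂ = (50.9966)^(3/2) ≈ 364.2.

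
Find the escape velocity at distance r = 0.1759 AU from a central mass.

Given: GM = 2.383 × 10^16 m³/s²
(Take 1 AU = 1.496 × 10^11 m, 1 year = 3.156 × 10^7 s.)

Convert to SI: r = 0.1759 AU = 2.63146e+10 m.
Escape velocity comes from setting total energy to zero: ½v² − GM/r = 0 ⇒ v_esc = √(2GM / r).
v_esc = √(2 · 2.383e+16 / 2.63146e+10) m/s ≈ 1346 m/s = 0.2839 AU/year.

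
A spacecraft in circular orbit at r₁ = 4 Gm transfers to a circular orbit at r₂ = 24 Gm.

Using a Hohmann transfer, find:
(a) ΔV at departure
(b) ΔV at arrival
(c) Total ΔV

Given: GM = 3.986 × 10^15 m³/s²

Convert to SI: r₁ = 4 Gm = 4e+09 m; r₂ = 24 Gm = 2.4e+10 m.
Transfer semi-major axis: a_t = (r₁ + r₂)/2 = (4e+09 + 2.4e+10)/2 = 1.4e+10 m.
Circular speeds: v₁ = √(GM/r₁) = 998.248 m/s, v₂ = √(GM/r₂) = 407.533 m/s.
Transfer speeds (vis-viva v² = GM(2/r − 1/a_t)): v₁ᵗ = 1307.01 m/s, v₂ᵗ = 217.836 m/s.
(a) ΔV₁ = |v₁ᵗ − v₁| ≈ 308.8 m/s = 308.8 m/s.
(b) ΔV₂ = |v₂ − v₂ᵗ| ≈ 189.7 m/s = 189.7 m/s.
(c) ΔV_total = ΔV₁ + ΔV₂ ≈ 498.5 m/s = 498.5 m/s.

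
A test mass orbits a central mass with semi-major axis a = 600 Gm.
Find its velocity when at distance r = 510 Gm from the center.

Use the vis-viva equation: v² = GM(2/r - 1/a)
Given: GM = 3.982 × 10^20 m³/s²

Convert to SI: a = 600 Gm = 6e+11 m; r = 510 Gm = 5.1e+11 m.
Vis-viva: v = √(GM · (2/r − 1/a)).
2/r − 1/a = 2/5.1e+11 − 1/6e+11 = 2.2549e-12 m⁻¹.
v = √(3.982e+20 · 2.2549e-12) m/s ≈ 2.997e+04 m/s = 29.97 km/s.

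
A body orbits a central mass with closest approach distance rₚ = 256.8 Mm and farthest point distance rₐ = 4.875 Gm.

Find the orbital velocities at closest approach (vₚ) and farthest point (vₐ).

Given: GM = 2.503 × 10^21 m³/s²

Convert to SI: rₚ = 256.8 Mm = 2.568e+08 m; rₐ = 4.875 Gm = 4.875e+09 m.
Use the vis-viva equation v² = GM(2/r − 1/a) with a = (rₚ + rₐ)/2 = (2.568e+08 + 4.875e+09)/2 = 2.5659e+09 m.
vₚ = √(GM · (2/rₚ − 1/a)) = √(2.503e+21 · (2/2.568e+08 − 1/2.5659e+09)) m/s ≈ 4.303e+06 m/s = 4303 km/s.
vₐ = √(GM · (2/rₐ − 1/a)) = √(2.503e+21 · (2/4.875e+09 − 1/2.5659e+09)) m/s ≈ 2.267e+05 m/s = 226.7 km/s.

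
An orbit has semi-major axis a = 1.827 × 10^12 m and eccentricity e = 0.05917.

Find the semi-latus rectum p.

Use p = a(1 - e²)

p = a (1 − e²).
p = 1.827e+12 · (1 − (0.05917)²) = 1.827e+12 · 0.996499 ≈ 1.821e+12 m = 1.821 × 10^12 m.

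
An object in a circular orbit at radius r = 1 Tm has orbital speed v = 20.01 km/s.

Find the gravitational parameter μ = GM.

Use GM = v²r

Convert to SI: r = 1 Tm = 1e+12 m; v = 20.01 km/s = 20010 m/s.
For a circular orbit v² = GM/r, so GM = v² · r.
GM = (20010)² · 1e+12 m³/s² ≈ 4.004e+20 m³/s² = 4.004 × 10^20 m³/s².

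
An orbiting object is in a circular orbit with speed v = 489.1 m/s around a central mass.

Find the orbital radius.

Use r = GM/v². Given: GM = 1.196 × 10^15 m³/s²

For a circular orbit, v² = GM / r, so r = GM / v².
r = 1.196e+15 / (489.1)² m ≈ 5e+09 m = 5 Gm.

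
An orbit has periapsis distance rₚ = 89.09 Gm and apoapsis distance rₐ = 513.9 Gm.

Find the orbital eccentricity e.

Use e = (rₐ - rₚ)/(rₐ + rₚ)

Convert to SI: rₚ = 89.09 Gm = 8.909e+10 m; rₐ = 513.9 Gm = 5.139e+11 m.
e = (rₐ − rₚ) / (rₐ + rₚ).
e = (5.139e+11 − 8.909e+10) / (5.139e+11 + 8.909e+10) = 4.2481e+11 / 6.0299e+11 ≈ 0.7045.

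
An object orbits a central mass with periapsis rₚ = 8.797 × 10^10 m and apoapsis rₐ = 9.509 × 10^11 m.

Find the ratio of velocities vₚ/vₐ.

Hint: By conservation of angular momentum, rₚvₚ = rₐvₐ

Conservation of angular momentum gives rₚvₚ = rₐvₐ, so vₚ/vₐ = rₐ/rₚ.
vₚ/vₐ = 9.509e+11 / 8.797e+10 ≈ 10.81.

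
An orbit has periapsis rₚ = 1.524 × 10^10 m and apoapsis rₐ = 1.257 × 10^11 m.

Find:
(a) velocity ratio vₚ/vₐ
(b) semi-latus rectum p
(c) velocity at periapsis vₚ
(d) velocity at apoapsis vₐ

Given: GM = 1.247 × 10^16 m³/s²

(a) Conservation of angular momentum (rₚvₚ = rₐvₐ) gives vₚ/vₐ = rₐ/rₚ = 1.257e+11/1.524e+10 ≈ 8.248
(b) From a = (rₚ + rₐ)/2 = 7.047e+10 m and e = (rₐ − rₚ)/(rₐ + rₚ) = 0.783738, p = a(1 − e²) = 7.047e+10 · (1 − (0.783738)²) ≈ 2.718e+10 m
(c) With a = (rₚ + rₐ)/2 = 7.047e+10 m, vₚ = √(GM (2/rₚ − 1/a)) = √(1.247e+16 · (2/1.524e+10 − 1/7.047e+10)) m/s ≈ 1208 m/s
(d) With a = (rₚ + rₐ)/2 = 7.047e+10 m, vₐ = √(GM (2/rₐ − 1/a)) = √(1.247e+16 · (2/1.257e+11 − 1/7.047e+10)) m/s ≈ 146.5 m/s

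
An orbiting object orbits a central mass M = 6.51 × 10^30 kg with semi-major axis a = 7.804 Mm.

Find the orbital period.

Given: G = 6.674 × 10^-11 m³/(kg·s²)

Convert to SI: a = 7.804 Mm = 7.804e+06 m.
GM = G · M = 6.674e-11 · 6.51e+30 = 4.34477e+20 m³/s².
Kepler's third law: T = 2π √(a³ / GM).
Substituting a = 7.804e+06 m and GM = 4.34477e+20 m³/s²:
T = 2π √((7.804e+06)³ / 4.34477e+20) s
T ≈ 6.572 s = 6.572 seconds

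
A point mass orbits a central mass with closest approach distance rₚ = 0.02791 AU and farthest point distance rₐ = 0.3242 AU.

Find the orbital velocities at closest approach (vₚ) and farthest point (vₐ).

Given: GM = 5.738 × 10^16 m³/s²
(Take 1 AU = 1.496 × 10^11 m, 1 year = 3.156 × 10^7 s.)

Convert to SI: rₚ = 0.02791 AU = 4.17534e+09 m; rₐ = 0.3242 AU = 4.85003e+10 m.
Use the vis-viva equation v² = GM(2/r − 1/a) with a = (rₚ + rₐ)/2 = (4.17534e+09 + 4.85003e+10)/2 = 2.63378e+10 m.
vₚ = √(GM · (2/rₚ − 1/a)) = √(5.738e+16 · (2/4.17534e+09 − 1/2.63378e+10)) m/s ≈ 5031 m/s = 1.061 AU/year.
vₐ = √(GM · (2/rₐ − 1/a)) = √(5.738e+16 · (2/4.85003e+10 − 1/2.63378e+10)) m/s ≈ 433.1 m/s = 0.09136 AU/year.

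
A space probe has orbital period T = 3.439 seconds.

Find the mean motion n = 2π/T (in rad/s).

n = 2π / T.
n = 2π / 3.439 s ≈ 1.827 rad/s.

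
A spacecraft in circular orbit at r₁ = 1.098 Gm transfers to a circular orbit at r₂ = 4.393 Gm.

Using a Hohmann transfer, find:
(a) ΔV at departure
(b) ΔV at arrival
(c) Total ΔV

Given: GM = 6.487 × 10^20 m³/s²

Convert to SI: r₁ = 1.098 Gm = 1.098e+09 m; r₂ = 4.393 Gm = 4.393e+09 m.
Transfer semi-major axis: a_t = (r₁ + r₂)/2 = (1.098e+09 + 4.393e+09)/2 = 2.7455e+09 m.
Circular speeds: v₁ = √(GM/r₁) = 768636 m/s, v₂ = √(GM/r₂) = 384274 m/s.
Transfer speeds (vis-viva v² = GM(2/r − 1/a_t)): v₁ᵗ = 972278 m/s, v₂ᵗ = 243014 m/s.
(a) ΔV₁ = |v₁ᵗ − v₁| ≈ 2.036e+05 m/s = 203.6 km/s.
(b) ΔV₂ = |v₂ − v₂ᵗ| ≈ 1.413e+05 m/s = 141.3 km/s.
(c) ΔV_total = ΔV₁ + ΔV₂ ≈ 3.449e+05 m/s = 344.9 km/s.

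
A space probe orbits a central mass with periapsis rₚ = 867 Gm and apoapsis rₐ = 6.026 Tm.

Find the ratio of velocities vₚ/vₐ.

Convert to SI: rₚ = 867 Gm = 8.67e+11 m; rₐ = 6.026 Tm = 6.026e+12 m.
Conservation of angular momentum gives rₚvₚ = rₐvₐ, so vₚ/vₐ = rₐ/rₚ.
vₚ/vₐ = 6.026e+12 / 8.67e+11 ≈ 6.95.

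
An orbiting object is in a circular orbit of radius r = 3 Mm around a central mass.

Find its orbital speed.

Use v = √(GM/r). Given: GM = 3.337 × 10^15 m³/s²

Convert to SI: r = 3 Mm = 3e+06 m.
For a circular orbit, gravity supplies the centripetal force, so v = √(GM / r).
v = √(3.337e+15 / 3e+06) m/s ≈ 3.335e+04 m/s = 33.35 km/s.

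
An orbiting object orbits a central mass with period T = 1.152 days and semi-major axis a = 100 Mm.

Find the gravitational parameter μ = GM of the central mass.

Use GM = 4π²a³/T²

Convert to SI: T = 1.152 days = 99532.8 s; a = 100 Mm = 1e+08 m.
GM = 4π² · a³ / T².
GM = 4π² · (1e+08)³ / (99532.8)² m³/s² ≈ 3.985e+15 m³/s² = 3.985 × 10^15 m³/s².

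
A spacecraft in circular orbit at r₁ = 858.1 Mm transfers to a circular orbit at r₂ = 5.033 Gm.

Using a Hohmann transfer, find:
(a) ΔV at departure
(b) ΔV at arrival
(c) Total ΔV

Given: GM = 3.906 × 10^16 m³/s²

Convert to SI: r₁ = 858.1 Mm = 8.581e+08 m; r₂ = 5.033 Gm = 5.033e+09 m.
Transfer semi-major axis: a_t = (r₁ + r₂)/2 = (8.581e+08 + 5.033e+09)/2 = 2.94555e+09 m.
Circular speeds: v₁ = √(GM/r₁) = 6746.79 m/s, v₂ = √(GM/r₂) = 2785.82 m/s.
Transfer speeds (vis-viva v² = GM(2/r − 1/a_t)): v₁ᵗ = 8819.16 m/s, v₂ᵗ = 1503.62 m/s.
(a) ΔV₁ = |v₁ᵗ − v₁| ≈ 2072 m/s = 2.072 km/s.
(b) ΔV₂ = |v₂ − v₂ᵗ| ≈ 1282 m/s = 1.282 km/s.
(c) ΔV_total = ΔV₁ + ΔV₂ ≈ 3355 m/s = 3.355 km/s.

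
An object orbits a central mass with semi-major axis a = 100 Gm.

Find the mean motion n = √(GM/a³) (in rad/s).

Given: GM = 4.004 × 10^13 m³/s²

Convert to SI: a = 100 Gm = 1e+11 m.
n = √(GM / a³).
n = √(4.004e+13 / (1e+11)³) rad/s ≈ 2.001e-10 rad/s.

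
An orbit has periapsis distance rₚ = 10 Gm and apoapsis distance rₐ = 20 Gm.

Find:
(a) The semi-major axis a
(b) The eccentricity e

Convert to SI: rₚ = 10 Gm = 1e+10 m; rₐ = 20 Gm = 2e+10 m.
(a) a = (rₚ + rₐ) / 2 = (1e+10 + 2e+10) / 2 ≈ 1.5e+10 m = 15 Gm.
(b) e = (rₐ − rₚ) / (rₐ + rₚ) = (2e+10 − 1e+10) / (2e+10 + 1e+10) ≈ 0.3333.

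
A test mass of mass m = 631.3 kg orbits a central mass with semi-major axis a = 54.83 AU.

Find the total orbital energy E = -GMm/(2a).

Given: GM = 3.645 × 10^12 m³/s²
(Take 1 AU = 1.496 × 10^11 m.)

Convert to SI: a = 54.83 AU = 8.20257e+12 m.
E = −GMm / (2a).
E = −3.645e+12 · 631.3 / (2 · 8.20257e+12) J ≈ -140.3 J = -140.3 J.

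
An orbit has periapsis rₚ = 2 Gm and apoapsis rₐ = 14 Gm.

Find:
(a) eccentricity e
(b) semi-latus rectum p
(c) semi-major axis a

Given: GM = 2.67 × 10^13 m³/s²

Convert to SI: rₚ = 2 Gm = 2e+09 m; rₐ = 14 Gm = 1.4e+10 m.
(a) e = (rₐ − rₚ)/(rₐ + rₚ) = (1.4e+10 − 2e+09)/(1.4e+10 + 2e+09) ≈ 0.75
(b) From a = (rₚ + rₐ)/2 = 8e+09 m and e = (rₐ − rₚ)/(rₐ + rₚ) = 0.75, p = a(1 − e²) = 8e+09 · (1 − (0.75)²) ≈ 3.5e+09 m
(c) a = (rₚ + rₐ)/2 = (2e+09 + 1.4e+10)/2 ≈ 8e+09 m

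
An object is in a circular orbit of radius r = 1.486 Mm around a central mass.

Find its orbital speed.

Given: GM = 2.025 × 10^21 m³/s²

Convert to SI: r = 1.486 Mm = 1.486e+06 m.
For a circular orbit, gravity supplies the centripetal force, so v = √(GM / r).
v = √(2.025e+21 / 1.486e+06) m/s ≈ 3.692e+07 m/s = 3.692e+04 km/s.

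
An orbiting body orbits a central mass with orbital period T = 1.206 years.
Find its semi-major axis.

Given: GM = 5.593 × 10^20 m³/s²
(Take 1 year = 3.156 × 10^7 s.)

Convert to SI: T = 1.206 years = 3.80614e+07 s.
Invert Kepler's third law: a = (GM · T² / (4π²))^(1/3).
Substituting T = 3.80614e+07 s and GM = 5.593e+20 m³/s²:
a = (5.593e+20 · (3.80614e+07)² / (4π²))^(1/3) m
a ≈ 2.738e+11 m = 273.8 Gm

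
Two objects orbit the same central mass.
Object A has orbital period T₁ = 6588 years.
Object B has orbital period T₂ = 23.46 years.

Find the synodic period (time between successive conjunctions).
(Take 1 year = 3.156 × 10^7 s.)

Convert to SI: T₁ = 6588 years = 2.07917e+11 s; T₂ = 23.46 years = 7.40398e+08 s.
T_syn = |T₁ · T₂ / (T₁ − T₂)|.
T_syn = |2.07917e+11 · 7.40398e+08 / (2.07917e+11 − 7.40398e+08)| s ≈ 7.43e+08 s = 23.54 years.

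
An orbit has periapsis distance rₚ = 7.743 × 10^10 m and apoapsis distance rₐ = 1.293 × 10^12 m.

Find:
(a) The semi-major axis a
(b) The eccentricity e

(a) a = (rₚ + rₐ) / 2 = (7.743e+10 + 1.293e+12) / 2 ≈ 6.852e+11 m = 6.852 × 10^11 m.
(b) e = (rₐ − rₚ) / (rₐ + rₚ) = (1.293e+12 − 7.743e+10) / (1.293e+12 + 7.743e+10) ≈ 0.887.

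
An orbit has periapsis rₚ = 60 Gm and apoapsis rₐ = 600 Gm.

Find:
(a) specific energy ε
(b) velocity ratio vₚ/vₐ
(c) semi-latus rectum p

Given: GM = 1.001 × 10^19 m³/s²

Convert to SI: rₚ = 60 Gm = 6e+10 m; rₐ = 600 Gm = 6e+11 m.
(a) With a = (rₚ + rₐ)/2 = 3.3e+11 m, ε = −GM/(2a) = −1.001e+19/(2 · 3.3e+11) J/kg ≈ -1.517e+07 J/kg
(b) Conservation of angular momentum (rₚvₚ = rₐvₐ) gives vₚ/vₐ = rₐ/rₚ = 6e+11/6e+10 ≈ 10
(c) From a = (rₚ + rₐ)/2 = 3.3e+11 m and e = (rₐ − rₚ)/(rₐ + rₚ) = 0.818182, p = a(1 − e²) = 3.3e+11 · (1 − (0.818182)²) ≈ 1.091e+11 m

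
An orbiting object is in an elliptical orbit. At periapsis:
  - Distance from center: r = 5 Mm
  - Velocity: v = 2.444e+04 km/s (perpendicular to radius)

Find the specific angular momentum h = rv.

Convert to SI: r = 5 Mm = 5e+06 m; v = 2.444e+04 km/s = 2.444e+07 m/s.
With v perpendicular to r, h = r · v.
h = 5e+06 · 2.444e+07 m²/s ≈ 1.222e+14 m²/s.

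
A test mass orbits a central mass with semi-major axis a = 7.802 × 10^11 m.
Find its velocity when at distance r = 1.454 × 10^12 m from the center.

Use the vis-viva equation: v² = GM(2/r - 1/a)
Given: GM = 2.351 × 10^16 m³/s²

Vis-viva: v = √(GM · (2/r − 1/a)).
2/r − 1/a = 2/1.454e+12 − 1/7.802e+11 = 9.37932e-14 m⁻¹.
v = √(2.351e+16 · 9.37932e-14) m/s ≈ 46.96 m/s = 46.96 m/s.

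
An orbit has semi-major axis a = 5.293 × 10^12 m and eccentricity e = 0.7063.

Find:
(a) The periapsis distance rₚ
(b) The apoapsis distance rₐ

(a) rₚ = a(1 − e) = 5.293e+12 · (1 − 0.7063) = 5.293e+12 · 0.2937 ≈ 1.555e+12 m = 1.555 × 10^12 m.
(b) rₐ = a(1 + e) = 5.293e+12 · (1 + 0.7063) = 5.293e+12 · 1.7063 ≈ 9.031e+12 m = 9.031 × 10^12 m.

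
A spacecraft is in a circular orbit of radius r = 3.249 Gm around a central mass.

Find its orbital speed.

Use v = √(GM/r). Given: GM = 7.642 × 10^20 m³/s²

Convert to SI: r = 3.249 Gm = 3.249e+09 m.
For a circular orbit, gravity supplies the centripetal force, so v = √(GM / r).
v = √(7.642e+20 / 3.249e+09) m/s ≈ 4.85e+05 m/s = 485 km/s.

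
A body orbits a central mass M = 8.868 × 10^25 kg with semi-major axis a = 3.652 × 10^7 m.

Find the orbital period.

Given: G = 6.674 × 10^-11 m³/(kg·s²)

GM = G · M = 6.674e-11 · 8.868e+25 = 5.9185e+15 m³/s².
Kepler's third law: T = 2π √(a³ / GM).
Substituting a = 3.652e+07 m and GM = 5.9185e+15 m³/s²:
T = 2π √((3.652e+07)³ / 5.9185e+15) s
T ≈ 1.802e+04 s = 5.007 hours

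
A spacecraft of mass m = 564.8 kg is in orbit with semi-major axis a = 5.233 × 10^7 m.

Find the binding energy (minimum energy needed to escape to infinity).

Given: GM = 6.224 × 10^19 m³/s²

Total orbital energy is E = −GMm/(2a); binding energy is E_bind = −E = GMm/(2a).
E_bind = 6.224e+19 · 564.8 / (2 · 5.233e+07) J ≈ 3.359e+14 J = 335.9 TJ.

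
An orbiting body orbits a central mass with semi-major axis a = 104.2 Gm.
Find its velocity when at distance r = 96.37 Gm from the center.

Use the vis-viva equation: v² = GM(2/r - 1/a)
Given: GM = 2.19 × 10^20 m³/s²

Convert to SI: a = 104.2 Gm = 1.042e+11 m; r = 96.37 Gm = 9.637e+10 m.
Vis-viva: v = √(GM · (2/r − 1/a)).
2/r − 1/a = 2/9.637e+10 − 1/1.042e+11 = 1.11564e-11 m⁻¹.
v = √(2.19e+20 · 1.11564e-11) m/s ≈ 4.943e+04 m/s = 49.43 km/s.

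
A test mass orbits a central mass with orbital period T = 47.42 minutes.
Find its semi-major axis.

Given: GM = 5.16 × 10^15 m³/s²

Convert to SI: T = 47.42 minutes = 2845.2 s.
Invert Kepler's third law: a = (GM · T² / (4π²))^(1/3).
Substituting T = 2845.2 s and GM = 5.16e+15 m³/s²:
a = (5.16e+15 · (2845.2)² / (4π²))^(1/3) m
a ≈ 1.019e+07 m = 1.019 × 10^7 m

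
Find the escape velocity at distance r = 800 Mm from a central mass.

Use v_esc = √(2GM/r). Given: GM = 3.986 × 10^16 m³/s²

Convert to SI: r = 800 Mm = 8e+08 m.
Escape velocity comes from setting total energy to zero: ½v² − GM/r = 0 ⇒ v_esc = √(2GM / r).
v_esc = √(2 · 3.986e+16 / 8e+08) m/s ≈ 9982 m/s = 9.982 km/s.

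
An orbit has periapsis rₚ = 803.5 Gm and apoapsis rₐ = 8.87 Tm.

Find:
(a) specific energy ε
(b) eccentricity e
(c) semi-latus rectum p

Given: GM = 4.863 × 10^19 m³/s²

Convert to SI: rₚ = 803.5 Gm = 8.035e+11 m; rₐ = 8.87 Tm = 8.87e+12 m.
(a) With a = (rₚ + rₐ)/2 = 4.83675e+12 m, ε = −GM/(2a) = −4.863e+19/(2 · 4.83675e+12) J/kg ≈ -5.027e+06 J/kg
(b) e = (rₐ − rₚ)/(rₐ + rₚ) = (8.87e+12 − 8.035e+11)/(8.87e+12 + 8.035e+11) ≈ 0.8339
(c) From a = (rₚ + rₐ)/2 = 4.83675e+12 m and e = (rₐ − rₚ)/(rₐ + rₚ) = 0.833876, p = a(1 − e²) = 4.83675e+12 · (1 − (0.833876)²) ≈ 1.474e+12 m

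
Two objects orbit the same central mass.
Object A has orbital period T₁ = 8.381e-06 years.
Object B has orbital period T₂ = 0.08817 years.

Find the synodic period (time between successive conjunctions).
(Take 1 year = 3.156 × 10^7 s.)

Convert to SI: T₁ = 8.381e-06 years = 264.504 s; T₂ = 0.08817 years = 2.78265e+06 s.
T_syn = |T₁ · T₂ / (T₁ − T₂)|.
T_syn = |264.504 · 2.78265e+06 / (264.504 − 2.78265e+06)| s ≈ 264.5 s = 8.382e-06 years.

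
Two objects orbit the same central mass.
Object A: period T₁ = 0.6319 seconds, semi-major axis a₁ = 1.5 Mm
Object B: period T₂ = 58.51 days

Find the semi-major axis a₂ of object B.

Convert to SI: a₁ = 1.5 Mm = 1.5e+06 m; T₂ = 58.51 days = 5.05526e+06 s.
Kepler's third law: (T₁/T₂)² = (a₁/a₂)³ ⇒ a₂ = a₁ · (T₂/T₁)^(2/3).
T₂/T₁ = 5.05526e+06 / 0.6319 = 8.0001e+06.
a₂ = 1.5e+06 · (8.0001e+06)^(2/3) m ≈ 6e+10 m = 60 Gm.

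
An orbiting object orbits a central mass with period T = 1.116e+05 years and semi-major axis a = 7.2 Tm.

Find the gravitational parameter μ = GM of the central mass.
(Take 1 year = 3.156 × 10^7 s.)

Convert to SI: T = 1.116e+05 years = 3.5221e+12 s; a = 7.2 Tm = 7.2e+12 m.
GM = 4π² · a³ / T².
GM = 4π² · (7.2e+12)³ / (3.5221e+12)² m³/s² ≈ 1.188e+15 m³/s² = 1.188 × 10^15 m³/s².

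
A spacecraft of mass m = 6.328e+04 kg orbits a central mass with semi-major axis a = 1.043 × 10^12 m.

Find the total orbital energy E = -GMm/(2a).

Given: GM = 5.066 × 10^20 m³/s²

E = −GMm / (2a).
E = −5.066e+20 · 6.328e+04 / (2 · 1.043e+12) J ≈ -1.537e+13 J = -15.37 TJ.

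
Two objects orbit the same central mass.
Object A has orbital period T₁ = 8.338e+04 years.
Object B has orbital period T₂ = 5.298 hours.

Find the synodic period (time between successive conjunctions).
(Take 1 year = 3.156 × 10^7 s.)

Convert to SI: T₁ = 8.338e+04 years = 2.63147e+12 s; T₂ = 5.298 hours = 19072.8 s.
T_syn = |T₁ · T₂ / (T₁ − T₂)|.
T_syn = |2.63147e+12 · 19072.8 / (2.63147e+12 − 19072.8)| s ≈ 1.907e+04 s = 5.298 hours.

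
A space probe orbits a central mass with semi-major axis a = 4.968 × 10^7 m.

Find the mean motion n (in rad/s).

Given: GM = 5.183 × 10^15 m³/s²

n = √(GM / a³).
n = √(5.183e+15 / (4.968e+07)³) rad/s ≈ 0.0002056 rad/s.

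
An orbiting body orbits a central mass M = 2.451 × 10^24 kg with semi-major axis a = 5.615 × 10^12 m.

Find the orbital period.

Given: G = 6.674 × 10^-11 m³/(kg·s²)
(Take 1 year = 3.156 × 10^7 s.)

GM = G · M = 6.674e-11 · 2.451e+24 = 1.6358e+14 m³/s².
Kepler's third law: T = 2π √(a³ / GM).
Substituting a = 5.615e+12 m and GM = 1.6358e+14 m³/s²:
T = 2π √((5.615e+12)³ / 1.6358e+14) s
T ≈ 6.536e+12 s = 2.071e+05 years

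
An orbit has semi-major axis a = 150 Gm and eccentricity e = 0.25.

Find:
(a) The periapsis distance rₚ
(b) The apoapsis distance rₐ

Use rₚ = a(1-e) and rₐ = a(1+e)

Convert to SI: a = 150 Gm = 1.5e+11 m.
(a) rₚ = a(1 − e) = 1.5e+11 · (1 − 0.25) = 1.5e+11 · 0.75 ≈ 1.125e+11 m = 112.5 Gm.
(b) rₐ = a(1 + e) = 1.5e+11 · (1 + 0.25) = 1.5e+11 · 1.25 ≈ 1.875e+11 m = 187.5 Gm.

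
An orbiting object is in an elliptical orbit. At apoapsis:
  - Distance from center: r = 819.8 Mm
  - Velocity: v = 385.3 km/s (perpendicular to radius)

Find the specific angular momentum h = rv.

Convert to SI: r = 819.8 Mm = 8.198e+08 m; v = 385.3 km/s = 385300 m/s.
With v perpendicular to r, h = r · v.
h = 8.198e+08 · 385300 m²/s ≈ 3.159e+14 m²/s.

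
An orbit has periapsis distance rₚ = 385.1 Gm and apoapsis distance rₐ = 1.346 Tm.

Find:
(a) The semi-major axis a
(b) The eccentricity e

Convert to SI: rₚ = 385.1 Gm = 3.851e+11 m; rₐ = 1.346 Tm = 1.346e+12 m.
(a) a = (rₚ + rₐ) / 2 = (3.851e+11 + 1.346e+12) / 2 ≈ 8.656e+11 m = 865.5 Gm.
(b) e = (rₐ − rₚ) / (rₐ + rₚ) = (1.346e+12 − 3.851e+11) / (1.346e+12 + 3.851e+11) ≈ 0.5551.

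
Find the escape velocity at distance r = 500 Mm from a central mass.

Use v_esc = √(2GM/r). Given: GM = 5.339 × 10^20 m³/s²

Convert to SI: r = 500 Mm = 5e+08 m.
Escape velocity comes from setting total energy to zero: ½v² − GM/r = 0 ⇒ v_esc = √(2GM / r).
v_esc = √(2 · 5.339e+20 / 5e+08) m/s ≈ 1.461e+06 m/s = 1461 km/s.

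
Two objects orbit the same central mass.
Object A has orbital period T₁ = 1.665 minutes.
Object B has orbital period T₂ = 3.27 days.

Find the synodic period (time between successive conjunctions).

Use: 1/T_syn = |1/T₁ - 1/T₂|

Convert to SI: T₁ = 1.665 minutes = 99.9 s; T₂ = 3.27 days = 282528 s.
T_syn = |T₁ · T₂ / (T₁ − T₂)|.
T_syn = |99.9 · 282528 / (99.9 − 282528)| s ≈ 99.94 s = 1.666 minutes.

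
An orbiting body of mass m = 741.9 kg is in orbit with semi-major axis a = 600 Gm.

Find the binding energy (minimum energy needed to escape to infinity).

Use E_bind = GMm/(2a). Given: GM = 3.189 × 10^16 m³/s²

Convert to SI: a = 600 Gm = 6e+11 m.
Total orbital energy is E = −GMm/(2a); binding energy is E_bind = −E = GMm/(2a).
E_bind = 3.189e+16 · 741.9 / (2 · 6e+11) J ≈ 1.972e+07 J = 19.72 MJ.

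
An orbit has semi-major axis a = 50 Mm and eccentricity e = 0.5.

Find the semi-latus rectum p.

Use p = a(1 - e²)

Convert to SI: a = 50 Mm = 5e+07 m.
p = a (1 − e²).
p = 5e+07 · (1 − (0.5)²) = 5e+07 · 0.75 ≈ 3.75e+07 m = 37.5 Mm.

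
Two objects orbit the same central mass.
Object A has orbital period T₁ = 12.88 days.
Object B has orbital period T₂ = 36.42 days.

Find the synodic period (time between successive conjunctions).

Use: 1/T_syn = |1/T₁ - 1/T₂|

Convert to SI: T₁ = 12.88 days = 1.11283e+06 s; T₂ = 36.42 days = 3.14669e+06 s.
T_syn = |T₁ · T₂ / (T₁ − T₂)|.
T_syn = |1.11283e+06 · 3.14669e+06 / (1.11283e+06 − 3.14669e+06)| s ≈ 1.722e+06 s = 19.93 days.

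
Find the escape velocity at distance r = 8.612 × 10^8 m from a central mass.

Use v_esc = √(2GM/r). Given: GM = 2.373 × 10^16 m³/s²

Escape velocity comes from setting total energy to zero: ½v² − GM/r = 0 ⇒ v_esc = √(2GM / r).
v_esc = √(2 · 2.373e+16 / 8.612e+08) m/s ≈ 7424 m/s = 7.424 km/s.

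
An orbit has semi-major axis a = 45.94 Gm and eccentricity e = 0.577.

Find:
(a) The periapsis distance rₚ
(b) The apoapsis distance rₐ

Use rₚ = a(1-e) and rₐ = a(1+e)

Convert to SI: a = 45.94 Gm = 4.594e+10 m.
(a) rₚ = a(1 − e) = 4.594e+10 · (1 − 0.577) = 4.594e+10 · 0.423 ≈ 1.943e+10 m = 19.43 Gm.
(b) rₐ = a(1 + e) = 4.594e+10 · (1 + 0.577) = 4.594e+10 · 1.577 ≈ 7.245e+10 m = 72.45 Gm.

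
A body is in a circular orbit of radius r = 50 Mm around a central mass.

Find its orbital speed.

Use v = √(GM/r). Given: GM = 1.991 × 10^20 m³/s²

Convert to SI: r = 50 Mm = 5e+07 m.
For a circular orbit, gravity supplies the centripetal force, so v = √(GM / r).
v = √(1.991e+20 / 5e+07) m/s ≈ 1.995e+06 m/s = 1995 km/s.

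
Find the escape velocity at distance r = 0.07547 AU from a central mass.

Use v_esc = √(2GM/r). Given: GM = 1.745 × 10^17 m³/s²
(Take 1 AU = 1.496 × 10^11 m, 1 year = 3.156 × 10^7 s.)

Convert to SI: r = 0.07547 AU = 1.12903e+10 m.
Escape velocity comes from setting total energy to zero: ½v² − GM/r = 0 ⇒ v_esc = √(2GM / r).
v_esc = √(2 · 1.745e+17 / 1.12903e+10) m/s ≈ 5560 m/s = 1.173 AU/year.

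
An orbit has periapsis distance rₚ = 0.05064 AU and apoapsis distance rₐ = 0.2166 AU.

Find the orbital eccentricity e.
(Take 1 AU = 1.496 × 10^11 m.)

Convert to SI: rₚ = 0.05064 AU = 7.57574e+09 m; rₐ = 0.2166 AU = 3.24034e+10 m.
e = (rₐ − rₚ) / (rₐ + rₚ).
e = (3.24034e+10 − 7.57574e+09) / (3.24034e+10 + 7.57574e+09) = 2.48276e+10 / 3.99791e+10 ≈ 0.621.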